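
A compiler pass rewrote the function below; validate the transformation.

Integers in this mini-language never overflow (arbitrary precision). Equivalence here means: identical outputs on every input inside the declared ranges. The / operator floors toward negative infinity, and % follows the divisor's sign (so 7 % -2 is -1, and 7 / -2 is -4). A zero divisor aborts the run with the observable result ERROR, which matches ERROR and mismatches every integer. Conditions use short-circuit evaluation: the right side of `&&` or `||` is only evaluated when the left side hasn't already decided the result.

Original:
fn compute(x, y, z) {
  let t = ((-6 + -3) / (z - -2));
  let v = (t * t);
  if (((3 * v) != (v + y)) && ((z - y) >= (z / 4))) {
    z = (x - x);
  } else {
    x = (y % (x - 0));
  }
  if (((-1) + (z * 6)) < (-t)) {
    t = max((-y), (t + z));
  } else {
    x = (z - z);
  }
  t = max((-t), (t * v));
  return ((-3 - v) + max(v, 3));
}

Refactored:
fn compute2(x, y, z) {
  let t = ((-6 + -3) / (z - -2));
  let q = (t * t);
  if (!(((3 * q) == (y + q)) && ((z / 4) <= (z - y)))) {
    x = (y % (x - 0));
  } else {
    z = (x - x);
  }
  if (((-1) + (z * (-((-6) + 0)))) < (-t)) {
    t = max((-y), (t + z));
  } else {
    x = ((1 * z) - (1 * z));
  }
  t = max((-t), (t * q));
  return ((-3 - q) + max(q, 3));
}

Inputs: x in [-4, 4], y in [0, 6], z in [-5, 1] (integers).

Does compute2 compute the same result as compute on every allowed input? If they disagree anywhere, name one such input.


Evaluate both at x=0, y=0, z=-1.
compute: t=-9, then v=81, then (((3 * v) != (v + y)) && ((z - y) >= (z / 4))) is true, then z=0, then (((-1) + (z * 6)) < (-t)) is true, then t=0, then t=0, then returns -3
compute2: t=-9, then q=81, then (!(((3 * q) == (y + q)) && ((z / 4) <= (z - y)))) is true, then a zero divisor aborts: ERROR
-3 != ERROR, so the rewrite changes behavior.
verdict: not equivalent; witness: x=0, y=0, z=-1


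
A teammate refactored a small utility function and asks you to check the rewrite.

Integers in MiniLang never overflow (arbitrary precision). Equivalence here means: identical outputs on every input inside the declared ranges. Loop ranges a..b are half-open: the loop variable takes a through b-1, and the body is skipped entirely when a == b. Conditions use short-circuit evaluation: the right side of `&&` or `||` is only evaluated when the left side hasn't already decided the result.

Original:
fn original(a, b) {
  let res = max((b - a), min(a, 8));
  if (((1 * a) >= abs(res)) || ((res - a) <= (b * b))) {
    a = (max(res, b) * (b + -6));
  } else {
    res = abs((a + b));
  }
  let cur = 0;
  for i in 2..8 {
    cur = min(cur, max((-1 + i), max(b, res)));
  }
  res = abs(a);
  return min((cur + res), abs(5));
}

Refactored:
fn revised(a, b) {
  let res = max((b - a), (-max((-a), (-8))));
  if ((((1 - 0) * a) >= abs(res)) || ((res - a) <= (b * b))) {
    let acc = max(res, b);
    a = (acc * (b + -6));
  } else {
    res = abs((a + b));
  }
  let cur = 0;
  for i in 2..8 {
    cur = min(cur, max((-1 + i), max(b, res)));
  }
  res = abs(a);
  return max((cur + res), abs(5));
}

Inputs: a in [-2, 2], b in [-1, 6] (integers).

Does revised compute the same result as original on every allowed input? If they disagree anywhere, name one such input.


Try a=-2, b=-1.
original: res = 1; (((1 * a) >= abs(res)) || ((res - a) <= (b * b))) -> false; res = 3; cur = 0; [i=2]; cur = 0; [i=3]; cur = 0; [i=4]; cur = 0; [i=5]; cur = 0; [i=6]; cur = 0; [i=7]; cur = 0; res = 2; return 2
revised: res = 1; ((((1 - 0) * a) >= abs(res)) || ((res - a) <= (b * b))) -> false; res = 3; cur = 0; [i=2]; cur = 0; [i=3]; cur = 0; [i=4]; cur = 0; [i=5]; cur = 0; [i=6]; cur = 0; [i=7]; cur = 0; res = 2; return 5
2 against 5: the behavior changed.
verdict: not equivalent; witness: a=-2, b=-1


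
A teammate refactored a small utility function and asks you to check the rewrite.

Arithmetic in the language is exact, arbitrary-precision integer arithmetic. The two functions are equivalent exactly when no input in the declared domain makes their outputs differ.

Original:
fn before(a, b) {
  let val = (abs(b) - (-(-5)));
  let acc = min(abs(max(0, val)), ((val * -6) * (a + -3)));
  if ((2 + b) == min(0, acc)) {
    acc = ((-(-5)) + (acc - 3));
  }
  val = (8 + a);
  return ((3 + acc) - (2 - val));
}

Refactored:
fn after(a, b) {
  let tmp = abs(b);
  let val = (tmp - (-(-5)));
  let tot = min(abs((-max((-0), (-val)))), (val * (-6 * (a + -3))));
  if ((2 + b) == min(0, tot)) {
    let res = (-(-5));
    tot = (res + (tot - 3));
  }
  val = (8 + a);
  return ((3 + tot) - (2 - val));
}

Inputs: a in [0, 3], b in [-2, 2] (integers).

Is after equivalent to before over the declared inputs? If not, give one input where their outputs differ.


The suspicious-looking change has no observable effect anywhere in the declared ranges.
Tracing a=1, b=1: before: val = -4; acc = -48; ((2 + b) == min(0, acc)) -> false; val = 9; return -38 | after: tmp = 1; val = -4; tot = -48; ((2 + b) == min(0, tot)) -> false; val = 9; return -38 — matching result -38.
Checked all 20 inputs in the declared domain: the outputs agree on every one.
verdict: equivalent


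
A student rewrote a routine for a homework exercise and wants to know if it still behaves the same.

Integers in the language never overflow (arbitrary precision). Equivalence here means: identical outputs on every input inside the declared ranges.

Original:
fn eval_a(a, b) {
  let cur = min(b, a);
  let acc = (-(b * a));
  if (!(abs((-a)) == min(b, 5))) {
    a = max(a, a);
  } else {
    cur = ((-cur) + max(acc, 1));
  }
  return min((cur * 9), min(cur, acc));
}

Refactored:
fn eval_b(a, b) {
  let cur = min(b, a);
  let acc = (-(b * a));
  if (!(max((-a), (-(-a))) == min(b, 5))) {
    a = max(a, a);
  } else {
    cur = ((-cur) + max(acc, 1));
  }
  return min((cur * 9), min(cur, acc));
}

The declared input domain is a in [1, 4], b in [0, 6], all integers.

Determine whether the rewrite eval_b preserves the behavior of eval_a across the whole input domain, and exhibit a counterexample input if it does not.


Equivalent — the differences include min/max/abs usage differs, yet no declared input distinguishes the two.
Spot check at a=3, b=3 — eval_a: cur = 3; acc = -9; (!(abs((-a)) == min(b, 5))) -> false; cur = -2; return -18. eval_b: cur = 3; acc = -9; (!(max((-a), (-(-a))) == min(b, 5))) -> false; cur = -2; return -18. Both give -18.
An exhaustive pass over the 28 declared inputs shows identical outputs.
verdict: equivalent


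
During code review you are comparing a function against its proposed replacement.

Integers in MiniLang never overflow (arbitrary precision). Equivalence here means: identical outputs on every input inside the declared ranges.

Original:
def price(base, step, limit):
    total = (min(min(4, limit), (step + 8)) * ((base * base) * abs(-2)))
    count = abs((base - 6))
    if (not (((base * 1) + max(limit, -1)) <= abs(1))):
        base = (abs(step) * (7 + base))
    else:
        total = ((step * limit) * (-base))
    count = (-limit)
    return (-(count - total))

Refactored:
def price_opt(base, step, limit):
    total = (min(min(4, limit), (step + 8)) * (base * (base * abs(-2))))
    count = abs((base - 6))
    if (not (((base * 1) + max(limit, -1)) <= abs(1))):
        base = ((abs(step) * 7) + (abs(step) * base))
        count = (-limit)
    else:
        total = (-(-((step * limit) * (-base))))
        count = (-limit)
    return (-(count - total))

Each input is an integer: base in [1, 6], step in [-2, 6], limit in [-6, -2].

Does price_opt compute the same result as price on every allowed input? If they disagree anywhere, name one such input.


The two are interchangeable: min/max/abs usage differs, arithmetic usage differs, statement counts differ, and every declared input agrees.
One worked example (base=1, step=1, limit=-2) — price: total = -4; count = 5; (not (((base * 1) + max(limit, -1)) <= abs(1))) -> false; total = 2; count = 2; return 0; price_opt: total = -4; count = 5; (not (((base * 1) + max(limit, -1)) <= abs(1))) -> false; total = 2; count = 2; return 0; agreement on 0.
Checked all 270 inputs in the declared domain: the outputs agree on every one.
verdict: equivalent


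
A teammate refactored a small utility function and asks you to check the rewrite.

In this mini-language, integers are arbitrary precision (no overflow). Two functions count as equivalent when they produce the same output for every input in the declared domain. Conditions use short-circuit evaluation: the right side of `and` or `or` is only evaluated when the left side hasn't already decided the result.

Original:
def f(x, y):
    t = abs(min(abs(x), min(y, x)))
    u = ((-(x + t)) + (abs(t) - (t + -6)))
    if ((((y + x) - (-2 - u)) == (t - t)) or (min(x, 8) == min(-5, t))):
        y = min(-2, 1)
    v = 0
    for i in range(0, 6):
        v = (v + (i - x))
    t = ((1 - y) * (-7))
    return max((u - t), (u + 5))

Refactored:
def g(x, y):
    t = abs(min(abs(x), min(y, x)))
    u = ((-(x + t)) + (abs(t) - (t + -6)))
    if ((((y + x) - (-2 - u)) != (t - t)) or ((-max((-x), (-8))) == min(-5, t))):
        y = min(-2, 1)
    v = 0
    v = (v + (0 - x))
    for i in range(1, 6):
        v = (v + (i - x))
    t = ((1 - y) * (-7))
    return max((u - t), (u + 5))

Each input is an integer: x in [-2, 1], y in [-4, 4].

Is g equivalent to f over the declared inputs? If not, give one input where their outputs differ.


Take x=-2, y=-4.
f: t := 4 | u := 4 | ((((y + x) - (-2 - u)) == (t - t)) or (min(x, 8) == min(-5, t))): true | y := -2 | v := 0 | iter i=0: | v := 2 | iter i=1: | v := 5 | iter i=2: | v := 9 | iter i=3: | v := 14 | iter i=4: | v := 20 | iter i=5: | v := 27 | t := -21 | result 25
g: t := 4 | u := 4 | ((((y + x) - (-2 - u)) != (t - t)) or ((-max((-x), (-8))) == min(-5, t))): false | v := 0 | v := 2 | iter i=1: | v := 5 | iter i=2: | v := 9 | iter i=3: | v := 14 | iter i=4: | v := 20 | iter i=5: | v := 27 | t := -35 | result 39
25 against 39: the behavior changed.
verdict: not equivalent; witness: x=-2, y=-4


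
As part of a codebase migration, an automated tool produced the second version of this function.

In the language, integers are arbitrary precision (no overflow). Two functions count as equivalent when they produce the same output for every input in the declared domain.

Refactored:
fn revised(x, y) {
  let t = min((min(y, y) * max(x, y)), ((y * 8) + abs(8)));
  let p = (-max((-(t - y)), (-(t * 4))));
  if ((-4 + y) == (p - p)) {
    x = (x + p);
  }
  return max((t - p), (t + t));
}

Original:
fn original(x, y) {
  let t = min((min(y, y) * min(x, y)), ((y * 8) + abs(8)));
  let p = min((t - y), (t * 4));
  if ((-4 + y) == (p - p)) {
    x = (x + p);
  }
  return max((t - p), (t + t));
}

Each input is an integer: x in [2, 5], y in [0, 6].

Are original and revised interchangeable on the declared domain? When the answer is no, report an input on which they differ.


Take x=2, y=1.
original: t := 1 | p := 0 | ((-4 + y) == (p - p)): false | result 2
revised: t := 2 | p := 1 | ((-4 + y) == (p - p)): false | result 4
2 and 4 differ, so these are not the same function on this domain.
verdict: not equivalent; witness: x=2, y=1


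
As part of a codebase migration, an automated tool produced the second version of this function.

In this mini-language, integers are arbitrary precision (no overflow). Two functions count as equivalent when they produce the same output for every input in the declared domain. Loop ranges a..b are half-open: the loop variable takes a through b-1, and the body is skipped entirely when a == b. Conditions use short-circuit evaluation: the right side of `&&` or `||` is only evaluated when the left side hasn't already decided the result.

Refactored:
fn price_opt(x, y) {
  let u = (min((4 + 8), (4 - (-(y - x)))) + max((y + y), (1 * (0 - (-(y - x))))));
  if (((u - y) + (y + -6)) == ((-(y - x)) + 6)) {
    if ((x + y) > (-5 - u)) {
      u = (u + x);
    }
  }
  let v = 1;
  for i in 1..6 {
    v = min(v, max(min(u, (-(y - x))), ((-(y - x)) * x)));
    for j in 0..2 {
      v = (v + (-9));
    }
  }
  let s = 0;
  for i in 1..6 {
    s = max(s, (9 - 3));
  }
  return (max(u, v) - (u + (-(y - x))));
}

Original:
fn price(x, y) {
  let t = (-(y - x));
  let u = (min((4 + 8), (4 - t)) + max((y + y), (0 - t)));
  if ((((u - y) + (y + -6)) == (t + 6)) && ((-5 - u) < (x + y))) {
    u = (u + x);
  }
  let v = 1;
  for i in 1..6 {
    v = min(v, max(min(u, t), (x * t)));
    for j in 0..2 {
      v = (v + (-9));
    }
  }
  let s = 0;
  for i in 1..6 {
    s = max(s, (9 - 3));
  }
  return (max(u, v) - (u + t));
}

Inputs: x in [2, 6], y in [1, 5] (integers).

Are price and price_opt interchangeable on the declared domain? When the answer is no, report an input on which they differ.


Side by side, the visible changes include: local variable names differ, and constant usage differs, and branching structure differs, and arithmetic usage differs, and comparison usage differs, and boolean connective usage differs.
Tracing x=6, y=1: price: t = 5; u = 1; ((((u - y) + (y + -6)) == (t + 6)) && ((-5 - u) < (x + y))) -> false; v = 1; [i=1]; v = 1; [j=0]; v = -8; [j=1]; v = -17; [i=2]; v = -17; [j=0]; v = -26; [j=1]; v = -35; [i=3]; v = -35; [j=0]; v = -44; [j=1]; v = -53; [i=4]; v = -53; [j=0]; v = -62; [j=1]; v = -71; [i=5]; v = -71; [j=0]; v = -80; [j=1]; v = -89; s = 0; [i=1]; s = 6; [i=2]; s = 6; [i=3]; s = 6; [i=4]; s = 6; [i=5]; s = 6; return -5 | price_opt: u = 1; (((u - y) + (y + -6)) == ((-(y - x)) + 6)) -> false; v = 1; [i=1]; v = 1; [j=0]; v = -8; [j=1]; v = -17; [i=2]; v = -17; [j=0]; v = -26; [j=1]; v = -35; [i=3]; v = -35; [j=0]; v = -44; [j=1]; v = -53; [i=4]; v = -53; [j=0]; v = -62; [j=1]; v = -71; [i=5]; v = -71; [j=0]; v = -80; [j=1]; v = -89; s = 0; [i=1]; s = 6; [i=2]; s = 6; [i=3]; s = 6; [i=4]; s = 6; [i=5]; s = 6; return -5 — matching result -5.
Checked all 25 inputs in the declared domain: the outputs agree on every one.
verdict: equivalent


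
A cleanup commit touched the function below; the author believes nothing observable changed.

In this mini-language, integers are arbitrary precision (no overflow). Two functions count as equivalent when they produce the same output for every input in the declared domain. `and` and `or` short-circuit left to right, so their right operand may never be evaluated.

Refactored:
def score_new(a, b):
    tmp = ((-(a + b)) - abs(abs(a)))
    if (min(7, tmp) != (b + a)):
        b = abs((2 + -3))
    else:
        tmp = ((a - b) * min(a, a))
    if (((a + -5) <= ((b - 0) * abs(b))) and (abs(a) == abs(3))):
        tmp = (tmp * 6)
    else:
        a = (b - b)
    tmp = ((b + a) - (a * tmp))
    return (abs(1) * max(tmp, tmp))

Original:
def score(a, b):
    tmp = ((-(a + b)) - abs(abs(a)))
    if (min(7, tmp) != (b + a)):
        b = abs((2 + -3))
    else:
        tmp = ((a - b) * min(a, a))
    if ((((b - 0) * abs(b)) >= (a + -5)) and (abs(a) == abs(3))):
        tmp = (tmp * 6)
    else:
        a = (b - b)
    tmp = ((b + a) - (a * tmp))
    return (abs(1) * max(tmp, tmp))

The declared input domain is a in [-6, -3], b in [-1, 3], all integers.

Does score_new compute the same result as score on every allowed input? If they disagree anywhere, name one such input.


Behavior is preserved: although comparison usage differs, the outputs never diverge.
As a probe, take a=-6, b=3: score runs tmp = -3; (min(7, tmp) != (b + a)) -> false; tmp = 54; ((((b - 0) * abs(b)) >= (a + -5)) and (abs(a) == abs(3))) -> false; a = 0; tmp = 3; return 3; score_new runs tmp = -3; (min(7, tmp) != (b + a)) -> false; tmp = 54; (((a + -5) <= ((b - 0) * abs(b))) and (abs(a) == abs(3))) -> false; a = 0; tmp = 3; return 3; both end at 3.
Every one of the 20 inputs gives matching results.
verdict: equivalent


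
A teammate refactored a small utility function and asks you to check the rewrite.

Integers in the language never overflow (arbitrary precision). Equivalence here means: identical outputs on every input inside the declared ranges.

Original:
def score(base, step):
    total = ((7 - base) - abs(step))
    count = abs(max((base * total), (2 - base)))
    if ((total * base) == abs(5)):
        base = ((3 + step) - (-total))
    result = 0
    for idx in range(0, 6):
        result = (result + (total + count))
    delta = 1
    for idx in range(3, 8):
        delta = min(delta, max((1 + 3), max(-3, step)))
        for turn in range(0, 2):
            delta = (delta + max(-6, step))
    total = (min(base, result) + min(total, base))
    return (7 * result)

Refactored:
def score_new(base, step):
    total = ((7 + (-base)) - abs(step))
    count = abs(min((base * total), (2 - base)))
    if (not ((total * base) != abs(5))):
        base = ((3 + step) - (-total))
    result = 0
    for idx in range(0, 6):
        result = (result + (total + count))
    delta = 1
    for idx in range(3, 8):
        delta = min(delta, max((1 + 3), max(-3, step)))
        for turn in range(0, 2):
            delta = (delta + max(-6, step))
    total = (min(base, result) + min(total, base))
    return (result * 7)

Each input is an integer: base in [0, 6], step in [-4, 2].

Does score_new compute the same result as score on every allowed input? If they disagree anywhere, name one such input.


The rewrite breaks on base=0, step=-4, where the results are 210 and 126.
score: total=3, then count=2, then ((total * base) == abs(5)) is false, then result=0, then (idx=0), then result=5, then (idx=1), then result=10, then (idx=2), then result=15, then (idx=3), then result=20, then (idx=4), then result=25, then (idx=5), then result=30, then delta=1, then (idx=3), then delta=1, then (turn=0), then delta=-3, then (turn=1), then delta=-7, then (idx=4), then delta=-7, then (turn=0), then delta=-11, then (turn=1), then delta=-15, then (idx=5), then delta=-15, then (turn=0), then delta=-19, then (turn=1), then delta=-23, then (idx=6), then delta=-23, then (turn=0), then delta=-27, then (turn=1), then delta=-31, then (idx=7), then delta=-31, then (turn=0), then delta=-35, then (turn=1), then delta=-39, then total=0, then returns 210
score_new: total=3, then count=0, then (not ((total * base) != abs(5))) is false, then result=0, then (idx=0), then result=3, then (idx=1), then result=6, then (idx=2), then result=9, then (idx=3), then result=12, then (idx=4), then result=15, then (idx=5), then result=18, then delta=1, then (idx=3), then delta=1, then (turn=0), then delta=-3, then (turn=1), then delta=-7, then (idx=4), then delta=-7, then (turn=0), then delta=-11, then (turn=1), then delta=-15, then (idx=5), then delta=-15, then (turn=0), then delta=-19, then (turn=1), then delta=-23, then (idx=6), then delta=-23, then (turn=0), then delta=-27, then (turn=1), then delta=-31, then (idx=7), then delta=-31, then (turn=0), then delta=-35, then (turn=1), then delta=-39, then total=0, then returns 126
verdict: not equivalent; witness: base=0, step=-4


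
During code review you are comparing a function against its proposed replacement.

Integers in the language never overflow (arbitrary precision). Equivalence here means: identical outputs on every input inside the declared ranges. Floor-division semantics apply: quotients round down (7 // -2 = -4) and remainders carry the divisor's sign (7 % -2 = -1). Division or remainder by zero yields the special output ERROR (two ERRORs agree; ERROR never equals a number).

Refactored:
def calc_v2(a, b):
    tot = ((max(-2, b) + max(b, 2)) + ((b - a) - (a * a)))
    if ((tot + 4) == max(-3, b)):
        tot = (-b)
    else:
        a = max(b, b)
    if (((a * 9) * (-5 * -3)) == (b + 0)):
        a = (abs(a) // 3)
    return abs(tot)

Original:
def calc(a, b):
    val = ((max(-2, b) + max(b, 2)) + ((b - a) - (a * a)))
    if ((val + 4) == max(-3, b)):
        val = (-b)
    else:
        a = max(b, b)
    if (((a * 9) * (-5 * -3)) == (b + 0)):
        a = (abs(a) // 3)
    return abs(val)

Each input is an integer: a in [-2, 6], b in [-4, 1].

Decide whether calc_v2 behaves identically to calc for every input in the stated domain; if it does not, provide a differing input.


Although local variable names differ, 54/54 inputs agree.
verdict: equivalent


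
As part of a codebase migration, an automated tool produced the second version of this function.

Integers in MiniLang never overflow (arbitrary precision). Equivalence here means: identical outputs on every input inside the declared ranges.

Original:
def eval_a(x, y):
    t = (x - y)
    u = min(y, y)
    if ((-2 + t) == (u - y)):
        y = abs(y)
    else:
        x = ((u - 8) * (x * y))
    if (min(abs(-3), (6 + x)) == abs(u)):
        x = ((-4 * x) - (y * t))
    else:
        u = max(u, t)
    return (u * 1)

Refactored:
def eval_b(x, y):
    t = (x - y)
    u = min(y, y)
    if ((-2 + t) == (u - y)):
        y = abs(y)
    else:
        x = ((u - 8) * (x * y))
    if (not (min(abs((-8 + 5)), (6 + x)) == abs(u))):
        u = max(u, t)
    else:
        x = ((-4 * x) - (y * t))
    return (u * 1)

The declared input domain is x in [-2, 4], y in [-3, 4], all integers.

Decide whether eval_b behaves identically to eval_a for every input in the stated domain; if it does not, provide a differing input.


This is a faithful refactor — constant usage differs, plus boolean connective usage differs, plus arithmetic usage differs, but the computed results match everywhere.
Spot check at x=-1, y=-3 — eval_a: t=2, then u=-3, then ((-2 + t) == (u - y)) is true, then y=3, then (min(abs(-3), (6 + x)) == abs(u)) is true, then x=-2, then returns -3. eval_b: t=2, then u=-3, then ((-2 + t) == (u - y)) is true, then y=3, then (not (min(abs((-8 + 5)), (6 + x)) == abs(u))) is false, then x=-2, then returns -3. Both give -3.
An exhaustive pass over the 56 declared inputs shows identical outputs.
verdict: equivalent


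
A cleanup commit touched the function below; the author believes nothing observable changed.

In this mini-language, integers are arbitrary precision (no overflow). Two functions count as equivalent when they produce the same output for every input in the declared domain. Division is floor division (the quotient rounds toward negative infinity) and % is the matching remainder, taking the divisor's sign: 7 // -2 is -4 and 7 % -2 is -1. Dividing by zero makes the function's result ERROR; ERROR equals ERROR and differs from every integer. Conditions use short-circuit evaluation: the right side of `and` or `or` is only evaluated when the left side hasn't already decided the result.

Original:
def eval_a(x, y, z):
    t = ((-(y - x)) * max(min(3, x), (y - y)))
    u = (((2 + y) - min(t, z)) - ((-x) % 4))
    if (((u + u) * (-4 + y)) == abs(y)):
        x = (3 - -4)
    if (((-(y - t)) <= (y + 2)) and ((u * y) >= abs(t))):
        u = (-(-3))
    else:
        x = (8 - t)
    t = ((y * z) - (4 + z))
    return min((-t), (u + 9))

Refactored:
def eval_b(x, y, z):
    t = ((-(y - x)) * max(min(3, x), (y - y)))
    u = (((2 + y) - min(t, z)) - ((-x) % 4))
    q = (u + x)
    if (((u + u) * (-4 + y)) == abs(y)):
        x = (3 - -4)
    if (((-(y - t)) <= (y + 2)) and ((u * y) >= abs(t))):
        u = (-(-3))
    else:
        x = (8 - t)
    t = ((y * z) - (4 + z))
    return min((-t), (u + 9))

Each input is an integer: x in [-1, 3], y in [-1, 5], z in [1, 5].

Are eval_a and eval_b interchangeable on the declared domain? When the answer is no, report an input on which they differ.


Equivalent — the differences include statement counts differ; and local variable names differ; and arithmetic usage differs, yet no declared input distinguishes the two.
Tracing x=2, y=2, z=2: eval_a: t := 0 | u := 2 | (((u + u) * (-4 + y)) == abs(y)): false | (((-(y - t)) <= (y + 2)) and ((u * y) >= abs(t))): true | u := 3 | t := -2 | result 2 | eval_b: t := 0 | u := 2 | q := 4 | (((u + u) * (-4 + y)) == abs(y)): false | (((-(y - t)) <= (y + 2)) and ((u * y) >= abs(t))): true | u := 3 | t := -2 | result 2 — matching result 2.
Checked all 175 inputs in the declared domain: the outputs agree on every one.
verdict: equivalent


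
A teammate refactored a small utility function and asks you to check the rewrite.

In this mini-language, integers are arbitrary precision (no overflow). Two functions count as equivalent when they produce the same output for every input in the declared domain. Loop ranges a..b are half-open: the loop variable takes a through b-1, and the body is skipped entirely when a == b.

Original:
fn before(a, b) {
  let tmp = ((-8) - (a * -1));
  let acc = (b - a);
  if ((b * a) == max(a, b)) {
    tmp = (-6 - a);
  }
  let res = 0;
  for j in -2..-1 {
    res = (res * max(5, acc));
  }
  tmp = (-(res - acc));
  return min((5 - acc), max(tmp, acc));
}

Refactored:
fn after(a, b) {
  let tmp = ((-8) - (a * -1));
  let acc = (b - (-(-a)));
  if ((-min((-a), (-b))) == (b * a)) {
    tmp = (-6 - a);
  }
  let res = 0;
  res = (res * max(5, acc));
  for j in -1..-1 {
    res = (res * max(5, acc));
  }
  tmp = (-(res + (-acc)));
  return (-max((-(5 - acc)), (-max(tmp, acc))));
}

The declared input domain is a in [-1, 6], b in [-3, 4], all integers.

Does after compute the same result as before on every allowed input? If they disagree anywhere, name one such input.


Comparing the listings, the differences include: constant usage differs; statement counts differ; min/max/abs usage differs; arithmetic usage differs; loop structure differs.
Tracing a=-1, b=2: before: tmp becomes -9; next acc becomes 3; next ((b * a) == max(a, b)) evaluates to false; next res becomes 0; next at j=-2:; next res becomes 0; next tmp becomes 3; next final value 2 | after: tmp becomes -9; next acc becomes 3; next ((-min((-a), (-b))) == (b * a)) evaluates to false; next res becomes 0; next res becomes 0; next j never enters its loop body; next tmp becomes 3; next final value 2 — matching result 2.
Every one of the 64 inputs gives matching results.
verdict: equivalent


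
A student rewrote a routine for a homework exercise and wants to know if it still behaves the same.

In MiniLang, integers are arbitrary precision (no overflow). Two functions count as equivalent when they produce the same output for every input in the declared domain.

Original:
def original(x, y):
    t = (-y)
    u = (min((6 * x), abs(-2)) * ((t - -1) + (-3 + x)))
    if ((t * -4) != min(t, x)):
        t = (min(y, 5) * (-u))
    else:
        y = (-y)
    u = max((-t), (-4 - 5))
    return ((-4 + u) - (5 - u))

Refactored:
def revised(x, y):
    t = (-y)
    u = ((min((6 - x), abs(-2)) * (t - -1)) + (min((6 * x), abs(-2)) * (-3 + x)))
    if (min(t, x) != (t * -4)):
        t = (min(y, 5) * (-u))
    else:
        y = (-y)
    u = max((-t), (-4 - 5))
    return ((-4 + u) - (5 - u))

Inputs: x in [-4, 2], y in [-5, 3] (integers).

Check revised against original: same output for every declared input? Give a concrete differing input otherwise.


These are not equivalent — on x=-4, y=2 the outputs split (759 vs 655).
original: t := -2 | u := 192 | ((t * -4) != min(t, x)): true | t := -384 | u := 384 | result 759
revised: t := -2 | u := 166 | (min(t, x) != (t * -4)): true | t := -332 | u := 332 | result 655
verdict: not equivalent; witness: x=-4, y=2


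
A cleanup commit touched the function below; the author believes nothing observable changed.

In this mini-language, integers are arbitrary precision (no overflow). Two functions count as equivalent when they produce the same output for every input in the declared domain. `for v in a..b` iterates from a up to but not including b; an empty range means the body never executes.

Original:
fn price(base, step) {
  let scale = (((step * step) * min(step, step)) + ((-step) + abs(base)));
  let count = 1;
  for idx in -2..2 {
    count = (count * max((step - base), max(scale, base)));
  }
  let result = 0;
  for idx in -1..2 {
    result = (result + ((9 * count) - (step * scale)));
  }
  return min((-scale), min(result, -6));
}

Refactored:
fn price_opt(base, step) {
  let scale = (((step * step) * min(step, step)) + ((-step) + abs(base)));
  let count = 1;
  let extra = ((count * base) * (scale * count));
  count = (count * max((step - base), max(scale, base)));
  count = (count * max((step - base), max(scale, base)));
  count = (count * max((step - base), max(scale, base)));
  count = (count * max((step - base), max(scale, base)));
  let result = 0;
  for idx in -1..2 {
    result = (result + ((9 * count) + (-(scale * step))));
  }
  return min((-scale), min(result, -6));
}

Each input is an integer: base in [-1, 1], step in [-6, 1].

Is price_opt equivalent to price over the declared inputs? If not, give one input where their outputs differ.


Although local variable names differ; and arithmetic usage differs; and min/max/abs usage differs; and statement counts differ; and loop structure differs, 24/24 inputs agree.
verdict: equivalent


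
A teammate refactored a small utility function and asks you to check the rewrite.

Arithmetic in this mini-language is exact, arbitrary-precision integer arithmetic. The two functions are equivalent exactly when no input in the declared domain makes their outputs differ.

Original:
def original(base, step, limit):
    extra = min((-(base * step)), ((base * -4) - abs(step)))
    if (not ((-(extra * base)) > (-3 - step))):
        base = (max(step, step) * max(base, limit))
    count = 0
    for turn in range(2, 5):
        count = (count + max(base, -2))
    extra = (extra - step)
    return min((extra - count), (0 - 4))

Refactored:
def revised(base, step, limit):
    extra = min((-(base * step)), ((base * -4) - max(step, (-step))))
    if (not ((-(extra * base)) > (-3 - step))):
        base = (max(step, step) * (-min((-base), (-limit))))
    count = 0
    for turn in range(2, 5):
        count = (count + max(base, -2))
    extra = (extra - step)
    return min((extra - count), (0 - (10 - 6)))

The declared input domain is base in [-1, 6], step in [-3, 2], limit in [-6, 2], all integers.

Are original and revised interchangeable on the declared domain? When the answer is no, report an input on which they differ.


This is a faithful refactor — constant usage differs; also arithmetic usage differs; also min/max/abs usage differs, but the computed results match everywhere.
One worked example (base=6, step=0, limit=2) — original: extra := -24 | (not ((-(extra * base)) > (-3 - step))): false | count := 0 | iter turn=2: | count := 6 | iter turn=3: | count := 12 | iter turn=4: | count := 18 | extra := -24 | result -42; revised: extra := -24 | (not ((-(extra * base)) > (-3 - step))): false | count := 0 | iter turn=2: | count := 6 | iter turn=3: | count := 12 | iter turn=4: | count := 18 | extra := -24 | result -42; agreement on -42.
Sweeping the whole domain (432 inputs) finds no disagreement.
verdict: equivalent


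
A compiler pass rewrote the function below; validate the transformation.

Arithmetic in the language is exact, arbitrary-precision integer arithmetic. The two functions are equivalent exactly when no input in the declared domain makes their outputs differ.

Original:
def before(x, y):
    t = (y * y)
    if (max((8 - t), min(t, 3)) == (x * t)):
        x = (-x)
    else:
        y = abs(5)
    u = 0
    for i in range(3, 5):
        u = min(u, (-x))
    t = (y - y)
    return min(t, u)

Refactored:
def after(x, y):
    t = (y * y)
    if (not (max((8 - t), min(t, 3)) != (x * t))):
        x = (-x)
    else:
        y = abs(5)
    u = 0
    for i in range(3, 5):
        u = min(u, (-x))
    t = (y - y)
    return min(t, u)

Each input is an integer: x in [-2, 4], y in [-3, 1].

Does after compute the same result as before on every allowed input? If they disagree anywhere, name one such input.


Comparing the listings, the differences include: comparison usage differs; and boolean connective usage differs.
As a probe, take x=2, y=-3: before runs t := 9 | (max((8 - t), min(t, 3)) == (x * t)): false | y := 5 | u := 0 | iter i=3: | u := -2 | iter i=4: | u := -2 | t := 0 | result -2; after runs t := 9 | (not (max((8 - t), min(t, 3)) != (x * t))): false | y := 5 | u := 0 | iter i=3: | u := -2 | iter i=4: | u := -2 | t := 0 | result -2; both end at -2.
Every one of the 35 inputs gives matching results.
verdict: equivalent


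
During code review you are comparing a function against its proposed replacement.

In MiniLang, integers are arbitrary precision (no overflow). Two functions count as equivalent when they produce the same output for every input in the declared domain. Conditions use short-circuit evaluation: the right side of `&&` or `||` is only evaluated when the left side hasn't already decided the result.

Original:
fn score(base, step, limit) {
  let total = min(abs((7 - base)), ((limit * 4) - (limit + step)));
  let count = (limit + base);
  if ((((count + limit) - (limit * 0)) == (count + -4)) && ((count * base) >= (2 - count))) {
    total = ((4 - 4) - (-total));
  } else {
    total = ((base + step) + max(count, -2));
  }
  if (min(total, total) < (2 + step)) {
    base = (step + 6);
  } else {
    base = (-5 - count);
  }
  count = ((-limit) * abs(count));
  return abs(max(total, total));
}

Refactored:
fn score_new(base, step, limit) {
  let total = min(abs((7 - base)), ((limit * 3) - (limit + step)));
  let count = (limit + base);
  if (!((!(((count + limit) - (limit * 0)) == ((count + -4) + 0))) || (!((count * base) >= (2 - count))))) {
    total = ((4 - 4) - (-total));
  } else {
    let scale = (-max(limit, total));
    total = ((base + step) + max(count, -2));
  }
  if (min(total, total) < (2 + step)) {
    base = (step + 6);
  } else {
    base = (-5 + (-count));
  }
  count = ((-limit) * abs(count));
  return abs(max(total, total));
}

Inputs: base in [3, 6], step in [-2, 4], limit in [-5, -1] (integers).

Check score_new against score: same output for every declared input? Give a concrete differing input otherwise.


Input base=5, step=-2, limit=-4: 10 from score versus 6 from score_new.
verdict: not equivalent; witness: base=5, step=-2, limit=-4


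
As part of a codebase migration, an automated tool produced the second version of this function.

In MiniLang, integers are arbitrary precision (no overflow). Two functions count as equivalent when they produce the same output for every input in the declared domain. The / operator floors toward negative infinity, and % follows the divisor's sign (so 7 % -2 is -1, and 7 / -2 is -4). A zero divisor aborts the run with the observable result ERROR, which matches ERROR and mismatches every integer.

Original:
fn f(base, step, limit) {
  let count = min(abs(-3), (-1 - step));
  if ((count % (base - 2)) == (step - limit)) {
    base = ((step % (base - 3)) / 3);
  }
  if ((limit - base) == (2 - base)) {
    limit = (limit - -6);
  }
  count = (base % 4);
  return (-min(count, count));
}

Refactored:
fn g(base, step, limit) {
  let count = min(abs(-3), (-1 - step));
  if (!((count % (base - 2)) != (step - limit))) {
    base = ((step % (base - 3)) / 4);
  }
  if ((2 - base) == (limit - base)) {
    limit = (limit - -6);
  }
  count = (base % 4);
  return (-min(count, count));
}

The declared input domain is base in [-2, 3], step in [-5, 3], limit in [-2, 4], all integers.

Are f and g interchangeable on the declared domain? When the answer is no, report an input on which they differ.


On input base=-2, step=1, limit=3, f returns -2 while g returns -3.
verdict: not equivalent; witness: base=-2, step=1, limit=3


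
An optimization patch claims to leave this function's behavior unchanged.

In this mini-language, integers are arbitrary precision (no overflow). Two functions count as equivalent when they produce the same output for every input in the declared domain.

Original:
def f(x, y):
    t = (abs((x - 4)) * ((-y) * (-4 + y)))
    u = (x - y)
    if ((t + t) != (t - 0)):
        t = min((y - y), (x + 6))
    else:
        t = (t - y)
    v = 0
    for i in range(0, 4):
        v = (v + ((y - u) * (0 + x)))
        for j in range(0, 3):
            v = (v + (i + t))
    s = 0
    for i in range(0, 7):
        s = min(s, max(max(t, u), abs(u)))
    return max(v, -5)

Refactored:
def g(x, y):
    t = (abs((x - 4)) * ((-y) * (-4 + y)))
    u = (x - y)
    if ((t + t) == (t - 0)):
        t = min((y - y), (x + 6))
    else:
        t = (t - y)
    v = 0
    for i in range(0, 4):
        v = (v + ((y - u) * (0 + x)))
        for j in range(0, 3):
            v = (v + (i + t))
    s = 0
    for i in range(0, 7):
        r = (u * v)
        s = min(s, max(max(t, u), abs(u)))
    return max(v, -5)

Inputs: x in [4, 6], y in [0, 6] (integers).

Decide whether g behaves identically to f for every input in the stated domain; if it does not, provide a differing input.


On input x=4, y=2, f returns -5 while g returns 18.
verdict: not equivalent; witness: x=4, y=2


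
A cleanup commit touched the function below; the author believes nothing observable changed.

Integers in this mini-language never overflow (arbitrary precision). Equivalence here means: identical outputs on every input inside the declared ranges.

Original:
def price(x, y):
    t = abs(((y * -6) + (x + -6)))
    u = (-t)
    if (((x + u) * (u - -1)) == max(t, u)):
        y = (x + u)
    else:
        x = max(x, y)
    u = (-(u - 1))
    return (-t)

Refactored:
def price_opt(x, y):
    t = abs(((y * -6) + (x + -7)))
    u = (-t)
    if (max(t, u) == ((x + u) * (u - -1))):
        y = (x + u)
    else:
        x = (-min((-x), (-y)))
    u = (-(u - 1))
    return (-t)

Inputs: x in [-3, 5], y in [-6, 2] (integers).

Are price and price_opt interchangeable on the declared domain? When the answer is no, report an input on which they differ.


There is a counterexample at x=-3, y=-6: -27 on one side, -26 on the other.
price: t := 27 | u := -27 | (((x + u) * (u - -1)) == max(t, u)): false | x := -3 | u := 28 | result -27
price_opt: t := 26 | u := -26 | (max(t, u) == ((x + u) * (u - -1))): false | x := -3 | u := 27 | result -26
verdict: not equivalent; witness: x=-3, y=-6


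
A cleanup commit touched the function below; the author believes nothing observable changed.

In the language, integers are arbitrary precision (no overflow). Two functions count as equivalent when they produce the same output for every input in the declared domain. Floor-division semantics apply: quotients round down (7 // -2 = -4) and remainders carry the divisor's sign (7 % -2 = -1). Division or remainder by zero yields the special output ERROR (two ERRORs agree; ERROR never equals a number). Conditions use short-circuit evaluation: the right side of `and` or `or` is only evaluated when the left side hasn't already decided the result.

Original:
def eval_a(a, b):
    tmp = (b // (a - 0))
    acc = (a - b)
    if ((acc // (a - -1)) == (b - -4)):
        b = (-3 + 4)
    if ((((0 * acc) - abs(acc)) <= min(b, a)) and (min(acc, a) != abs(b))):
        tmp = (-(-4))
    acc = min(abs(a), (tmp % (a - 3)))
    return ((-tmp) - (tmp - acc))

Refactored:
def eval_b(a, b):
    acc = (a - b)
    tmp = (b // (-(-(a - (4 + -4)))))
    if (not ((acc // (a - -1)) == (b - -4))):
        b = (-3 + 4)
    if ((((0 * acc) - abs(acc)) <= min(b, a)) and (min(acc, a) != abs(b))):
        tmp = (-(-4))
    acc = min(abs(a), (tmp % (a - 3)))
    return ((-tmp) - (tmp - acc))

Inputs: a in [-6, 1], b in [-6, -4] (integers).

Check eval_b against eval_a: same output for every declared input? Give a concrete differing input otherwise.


Input a=-3, b=-6: -10 from eval_a versus -8 from eval_b.
verdict: not equivalent; witness: a=-3, b=-6


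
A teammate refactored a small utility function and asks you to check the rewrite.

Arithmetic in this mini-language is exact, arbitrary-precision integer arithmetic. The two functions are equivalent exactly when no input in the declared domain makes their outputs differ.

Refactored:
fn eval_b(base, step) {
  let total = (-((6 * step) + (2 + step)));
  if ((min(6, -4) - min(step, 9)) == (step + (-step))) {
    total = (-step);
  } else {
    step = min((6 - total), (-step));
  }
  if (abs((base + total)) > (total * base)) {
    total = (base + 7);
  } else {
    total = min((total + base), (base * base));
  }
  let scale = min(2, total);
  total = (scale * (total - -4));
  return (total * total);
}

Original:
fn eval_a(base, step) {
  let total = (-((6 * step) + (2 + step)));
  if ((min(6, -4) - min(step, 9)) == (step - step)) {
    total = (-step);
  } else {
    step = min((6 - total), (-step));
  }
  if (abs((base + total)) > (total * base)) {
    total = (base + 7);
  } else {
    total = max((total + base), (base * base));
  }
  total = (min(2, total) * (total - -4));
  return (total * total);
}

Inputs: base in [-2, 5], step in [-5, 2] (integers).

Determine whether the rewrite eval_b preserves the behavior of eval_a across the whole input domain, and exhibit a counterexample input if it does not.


There is a counterexample at base=-2, step=0: 256 on one side, 0 on the other.
eval_a: total = -2; ((min(6, -4) - min(step, 9)) == (step - step)) -> false; step = 0; (abs((base + total)) > (total * base)) -> false; total = 4; total = 16; return 256
eval_b: total = -2; ((min(6, -4) - min(step, 9)) == (step + (-step))) -> false; step = 0; (abs((base + total)) > (total * base)) -> false; total = -4; scale = -4; total = 0; return 0
verdict: not equivalent; witness: base=-2, step=0
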